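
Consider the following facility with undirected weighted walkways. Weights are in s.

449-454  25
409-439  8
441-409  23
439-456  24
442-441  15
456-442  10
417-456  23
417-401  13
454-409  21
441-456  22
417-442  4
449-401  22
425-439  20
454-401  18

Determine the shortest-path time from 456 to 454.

45 s

Candidate routes:
456–442–417–401–454: 10+4+13+18 = 45
456–439–409–454: 24+8+21 = 53
456–417–401–454: 23+13+18 = 54
Cheapest is 456–442–417–401–454 at 45 s.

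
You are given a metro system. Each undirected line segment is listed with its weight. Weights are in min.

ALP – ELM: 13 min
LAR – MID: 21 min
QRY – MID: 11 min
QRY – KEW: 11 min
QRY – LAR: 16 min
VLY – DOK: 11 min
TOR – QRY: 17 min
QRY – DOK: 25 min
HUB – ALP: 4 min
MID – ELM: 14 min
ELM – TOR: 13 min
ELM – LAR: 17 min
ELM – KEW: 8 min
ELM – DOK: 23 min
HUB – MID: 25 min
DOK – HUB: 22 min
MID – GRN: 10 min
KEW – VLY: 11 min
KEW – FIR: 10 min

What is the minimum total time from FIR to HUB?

35 min

Shortest distances from FIR:
FIR: 0
KEW: 10  (via FIR)
ELM: 18  (via KEW)
QRY: 21  (via KEW)
VLY: 21  (via KEW)
TOR: 31  (via ELM)
ALP: 31  (via ELM)
MID: 32  (via ELM)
DOK: 32  (via VLY)
HUB: 35  (via ALP)
Shortest route: FIR–KEW–ELM–ALP–HUB = 35 min.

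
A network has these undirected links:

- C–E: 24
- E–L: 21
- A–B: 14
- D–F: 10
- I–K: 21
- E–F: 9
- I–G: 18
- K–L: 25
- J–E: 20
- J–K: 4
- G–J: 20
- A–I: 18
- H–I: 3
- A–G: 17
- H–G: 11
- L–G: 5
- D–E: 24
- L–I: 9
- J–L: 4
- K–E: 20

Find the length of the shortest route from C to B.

81

Shortest distances from C:
C: 0
E: 24  (via C)
F: 33  (via E)
D: 43  (via F)
J: 44  (via E)
K: 44  (via E)
L: 45  (via E)
G: 50  (via L)
I: 54  (via L)
H: 57  (via I)
A: 67  (via G)
B: 81  (via A)
Shortest route: C–E–L–G–A–B = 81.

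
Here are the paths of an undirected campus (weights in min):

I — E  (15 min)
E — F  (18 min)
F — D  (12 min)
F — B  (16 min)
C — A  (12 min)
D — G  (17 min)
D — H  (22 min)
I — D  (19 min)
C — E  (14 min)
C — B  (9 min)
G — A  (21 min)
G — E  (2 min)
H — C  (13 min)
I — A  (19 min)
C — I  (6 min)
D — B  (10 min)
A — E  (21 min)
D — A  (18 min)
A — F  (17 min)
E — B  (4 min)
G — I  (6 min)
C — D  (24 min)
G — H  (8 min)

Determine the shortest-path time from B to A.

Running Dijkstra from B:
B: 0
E: 4  (via B)
G: 6  (via E)
C: 9  (via B)
D: 10  (via B)
I: 12  (via G)
H: 14  (via G)
F: 16  (via B)
A: 21  (via C)
Shortest route: B–C–A = 21 min.

21 min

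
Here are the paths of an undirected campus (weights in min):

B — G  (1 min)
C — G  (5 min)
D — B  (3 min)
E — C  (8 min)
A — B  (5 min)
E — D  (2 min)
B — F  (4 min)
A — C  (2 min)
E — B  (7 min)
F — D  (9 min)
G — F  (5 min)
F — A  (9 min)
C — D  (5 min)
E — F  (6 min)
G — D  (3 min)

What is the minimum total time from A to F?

9 min

Compare a few routes:
A - C - G - B - F: 2+5+1+4 = 12
A - F: 9 = 9
A - B - G - F: 5+1+5 = 11
A - C - G - F: 2+5+5 = 12
The minimum is 9 min via A - F.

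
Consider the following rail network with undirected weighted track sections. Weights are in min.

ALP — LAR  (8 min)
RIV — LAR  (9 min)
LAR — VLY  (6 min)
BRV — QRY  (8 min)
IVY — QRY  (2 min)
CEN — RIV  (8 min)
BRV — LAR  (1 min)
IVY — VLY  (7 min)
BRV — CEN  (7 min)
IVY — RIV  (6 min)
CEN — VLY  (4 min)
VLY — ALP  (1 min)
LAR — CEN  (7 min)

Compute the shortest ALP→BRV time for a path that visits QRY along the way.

Shortest ALP→QRY: ALP → VLY → IVY → QRY = 10
Shortest QRY→BRV: QRY → BRV = 8
Total via QRY: 10 + 8 = 18 min.

18 min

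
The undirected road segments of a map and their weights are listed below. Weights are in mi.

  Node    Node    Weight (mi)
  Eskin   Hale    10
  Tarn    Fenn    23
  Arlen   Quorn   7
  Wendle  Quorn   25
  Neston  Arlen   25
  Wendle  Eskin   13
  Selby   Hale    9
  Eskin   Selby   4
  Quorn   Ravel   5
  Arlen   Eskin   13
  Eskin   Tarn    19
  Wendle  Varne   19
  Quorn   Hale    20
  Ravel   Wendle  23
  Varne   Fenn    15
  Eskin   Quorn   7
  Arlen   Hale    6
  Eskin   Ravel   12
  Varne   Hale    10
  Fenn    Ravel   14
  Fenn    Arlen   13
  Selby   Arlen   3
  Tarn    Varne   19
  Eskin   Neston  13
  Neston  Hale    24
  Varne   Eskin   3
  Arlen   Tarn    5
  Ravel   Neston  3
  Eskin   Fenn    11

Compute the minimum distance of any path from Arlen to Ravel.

Settle nodes by increasing distance from Arlen:
Arlen: 0
Selby: 3  (via Arlen)
Tarn: 5  (via Arlen)
Hale: 6  (via Arlen)
Quorn: 7  (via Arlen)
Eskin: 7  (via Selby)
Varne: 10  (via Eskin)
Ravel: 12  (via Quorn)
Shortest route: Arlen–Quorn–Ravel = 12 mi.

12 mi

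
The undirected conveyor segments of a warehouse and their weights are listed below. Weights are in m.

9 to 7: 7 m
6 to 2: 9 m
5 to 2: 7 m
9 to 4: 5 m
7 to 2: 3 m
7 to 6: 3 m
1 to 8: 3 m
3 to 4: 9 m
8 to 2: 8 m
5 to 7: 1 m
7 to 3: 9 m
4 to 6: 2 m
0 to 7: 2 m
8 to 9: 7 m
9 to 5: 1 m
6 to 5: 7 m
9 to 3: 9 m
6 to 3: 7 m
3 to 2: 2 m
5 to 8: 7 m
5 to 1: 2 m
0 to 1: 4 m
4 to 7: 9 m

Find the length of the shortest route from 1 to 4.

Running Dijkstra from 1:
1: 0
5: 2  (via 1)
7: 3  (via 5)
8: 3  (via 1)
9: 3  (via 5)
0: 4  (via 1)
2: 6  (via 7)
6: 6  (via 7)
3: 8  (via 2)
4: 8  (via 9)
Shortest route: 1 → 5 → 9 → 4 = 8 m.

8 m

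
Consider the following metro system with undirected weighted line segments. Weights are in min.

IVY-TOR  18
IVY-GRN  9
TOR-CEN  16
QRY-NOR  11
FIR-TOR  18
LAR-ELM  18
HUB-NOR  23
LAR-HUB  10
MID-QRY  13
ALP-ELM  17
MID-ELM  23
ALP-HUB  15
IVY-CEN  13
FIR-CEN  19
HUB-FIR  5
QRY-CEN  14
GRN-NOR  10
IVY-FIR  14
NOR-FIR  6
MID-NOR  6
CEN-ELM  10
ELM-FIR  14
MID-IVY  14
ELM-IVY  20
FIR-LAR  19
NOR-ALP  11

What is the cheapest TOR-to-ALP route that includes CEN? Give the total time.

43 min

Best TOR to CEN: TOR–CEN costing 16
Shortest CEN→ALP: CEN–ELM–ALP = 27
Total via CEN: 16 + 27 = 43 min.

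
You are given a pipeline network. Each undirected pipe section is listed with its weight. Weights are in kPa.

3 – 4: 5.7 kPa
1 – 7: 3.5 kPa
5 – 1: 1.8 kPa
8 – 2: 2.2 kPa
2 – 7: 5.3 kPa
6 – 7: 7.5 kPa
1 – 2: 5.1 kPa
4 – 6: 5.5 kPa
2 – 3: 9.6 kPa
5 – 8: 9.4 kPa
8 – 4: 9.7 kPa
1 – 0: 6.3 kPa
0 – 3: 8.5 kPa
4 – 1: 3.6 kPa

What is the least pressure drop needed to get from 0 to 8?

Enumerating some paths:
0–1–5–8: 6.3+1.8+9.4 = 17.5
0–1–7–2–8: 6.3+3.5+5.3+2.2 = 17.3
0–1–4–8: 6.3+3.6+9.7 = 19.6
0–1–2–8: 6.3+5.1+2.2 = 13.6
The minimum is 13.6 kPa via 0–1–2–8.

13.6 kPa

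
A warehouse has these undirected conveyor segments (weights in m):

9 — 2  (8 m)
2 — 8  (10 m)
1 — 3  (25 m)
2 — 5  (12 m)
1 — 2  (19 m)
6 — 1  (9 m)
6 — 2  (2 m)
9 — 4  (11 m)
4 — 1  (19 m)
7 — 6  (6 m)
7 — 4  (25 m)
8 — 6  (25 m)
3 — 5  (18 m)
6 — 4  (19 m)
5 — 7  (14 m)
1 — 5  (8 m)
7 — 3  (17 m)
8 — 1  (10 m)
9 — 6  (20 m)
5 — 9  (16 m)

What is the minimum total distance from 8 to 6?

12 m

Enumerating some paths:
8 → 1 → 6: 10+9 = 19
8 → 2 → 6: 10+2 = 12
Cheapest is 8 → 2 → 6 at 12 m.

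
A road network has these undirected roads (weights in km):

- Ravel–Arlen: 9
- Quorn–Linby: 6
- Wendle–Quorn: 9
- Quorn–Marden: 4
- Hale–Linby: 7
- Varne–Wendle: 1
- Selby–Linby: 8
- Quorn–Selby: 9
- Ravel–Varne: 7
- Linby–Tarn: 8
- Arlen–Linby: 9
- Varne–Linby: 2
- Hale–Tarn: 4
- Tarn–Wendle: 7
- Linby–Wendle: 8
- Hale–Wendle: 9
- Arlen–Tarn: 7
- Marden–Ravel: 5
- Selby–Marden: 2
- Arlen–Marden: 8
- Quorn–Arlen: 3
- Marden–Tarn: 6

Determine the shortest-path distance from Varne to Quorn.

8 km

Compare a few routes:
Varne–Linby–Arlen–Quorn: 2+9+3 = 14
Varne–Wendle–Quorn: 1+9 = 10
Varne–Linby–Quorn: 2+6 = 8
Cheapest is Varne–Linby–Quorn at 8 km.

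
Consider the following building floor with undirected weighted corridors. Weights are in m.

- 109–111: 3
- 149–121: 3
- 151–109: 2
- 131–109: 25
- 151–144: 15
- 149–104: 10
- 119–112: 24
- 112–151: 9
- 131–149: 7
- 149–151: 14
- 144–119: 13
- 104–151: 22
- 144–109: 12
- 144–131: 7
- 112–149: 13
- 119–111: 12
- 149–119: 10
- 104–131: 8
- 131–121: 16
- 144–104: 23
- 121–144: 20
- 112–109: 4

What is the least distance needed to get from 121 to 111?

Running Dijkstra from 121:
121: 0
149: 3  (via 121)
131: 10  (via 149)
104: 13  (via 149)
119: 13  (via 149)
112: 16  (via 149)
151: 17  (via 149)
144: 17  (via 131)
109: 19  (via 151)
111: 22  (via 109)
Shortest route: 121–149–151–109–111 = 22 m.

22 m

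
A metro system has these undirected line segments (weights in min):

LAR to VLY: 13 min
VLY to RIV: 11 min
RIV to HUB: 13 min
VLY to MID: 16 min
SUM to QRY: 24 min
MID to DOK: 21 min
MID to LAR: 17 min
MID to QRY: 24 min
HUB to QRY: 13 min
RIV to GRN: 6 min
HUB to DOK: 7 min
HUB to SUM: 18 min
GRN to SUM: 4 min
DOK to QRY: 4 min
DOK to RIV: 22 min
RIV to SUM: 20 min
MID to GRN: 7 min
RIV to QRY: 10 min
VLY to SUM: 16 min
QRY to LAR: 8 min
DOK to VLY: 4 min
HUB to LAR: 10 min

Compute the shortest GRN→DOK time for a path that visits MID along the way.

27 min

Best GRN to MID: GRN–MID costing 7
Best MID to DOK: MID–VLY–DOK costing 20
Total via MID: 7 + 20 = 27 min.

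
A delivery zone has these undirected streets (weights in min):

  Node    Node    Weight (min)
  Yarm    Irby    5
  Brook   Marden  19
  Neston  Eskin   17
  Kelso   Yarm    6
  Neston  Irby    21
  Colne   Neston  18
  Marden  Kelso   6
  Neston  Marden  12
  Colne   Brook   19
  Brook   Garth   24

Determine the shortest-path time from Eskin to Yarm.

Candidate routes:
Eskin → Neston → Colne → Brook → Marden → Kelso → Yarm: 17+18+19+19+6+6 = 85
Eskin → Neston → Irby → Yarm: 17+21+5 = 43
Eskin → Neston → Marden → Kelso → Yarm: 17+12+6+6 = 41
The minimum is 41 min via Eskin → Neston → Marden → Kelso → Yarm.

41 min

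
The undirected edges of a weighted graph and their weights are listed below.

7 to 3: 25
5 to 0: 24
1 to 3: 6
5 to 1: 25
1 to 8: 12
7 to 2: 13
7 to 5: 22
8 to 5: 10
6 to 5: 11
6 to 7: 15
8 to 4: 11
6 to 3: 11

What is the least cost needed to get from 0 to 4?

Candidate routes:
0–5–1–8–4: 24+25+12+11 = 72
0–5–8–4: 24+10+11 = 45
The minimum is 45 via 0–5–8–4.

45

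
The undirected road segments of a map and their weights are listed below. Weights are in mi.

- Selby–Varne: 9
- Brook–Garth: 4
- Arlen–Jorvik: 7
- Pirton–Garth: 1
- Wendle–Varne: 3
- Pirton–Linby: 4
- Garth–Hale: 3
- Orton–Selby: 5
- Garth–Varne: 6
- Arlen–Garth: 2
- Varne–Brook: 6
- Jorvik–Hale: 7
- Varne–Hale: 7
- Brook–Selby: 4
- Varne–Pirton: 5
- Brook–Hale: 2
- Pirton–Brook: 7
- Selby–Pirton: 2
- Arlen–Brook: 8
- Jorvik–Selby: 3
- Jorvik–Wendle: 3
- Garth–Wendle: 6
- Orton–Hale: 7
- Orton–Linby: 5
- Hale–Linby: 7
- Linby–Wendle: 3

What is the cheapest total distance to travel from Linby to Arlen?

7 mi

Running Dijkstra from Linby:
Linby: 0
Wendle: 3  (via Linby)
Pirton: 4  (via Linby)
Garth: 5  (via Pirton)
Orton: 5  (via Linby)
Jorvik: 6  (via Wendle)
Selby: 6  (via Pirton)
Varne: 6  (via Wendle)
Arlen: 7  (via Garth)
Shortest route: Linby–Pirton–Garth–Arlen = 7 mi.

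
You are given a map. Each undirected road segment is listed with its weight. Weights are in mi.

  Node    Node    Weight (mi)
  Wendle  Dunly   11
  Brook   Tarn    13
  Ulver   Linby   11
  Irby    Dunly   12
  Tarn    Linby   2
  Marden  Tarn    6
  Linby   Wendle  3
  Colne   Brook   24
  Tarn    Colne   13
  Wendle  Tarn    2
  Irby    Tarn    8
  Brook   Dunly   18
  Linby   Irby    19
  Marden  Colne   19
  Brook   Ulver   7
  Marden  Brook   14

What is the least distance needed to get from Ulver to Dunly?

25 mi

Enumerating some paths:
Ulver → Linby → Tarn → Wendle → Dunly: 11+2+2+11 = 26
Ulver → Brook → Dunly: 7+18 = 25
Ulver → Brook → Tarn → Wendle → Dunly: 7+13+2+11 = 33
The minimum is 25 mi via Ulver → Brook → Dunly.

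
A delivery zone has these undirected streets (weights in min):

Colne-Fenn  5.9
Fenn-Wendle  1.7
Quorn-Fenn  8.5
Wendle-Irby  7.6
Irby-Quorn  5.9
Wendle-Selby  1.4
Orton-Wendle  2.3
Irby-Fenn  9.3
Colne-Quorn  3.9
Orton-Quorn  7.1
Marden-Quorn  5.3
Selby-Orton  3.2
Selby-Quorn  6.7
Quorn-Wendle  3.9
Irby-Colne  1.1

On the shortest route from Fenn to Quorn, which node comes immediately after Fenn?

Wendle

Compare a few routes:
Fenn–Wendle–Quorn: 1.7+3.9 = 5.6
Fenn–Quorn: 8.5 = 8.5
Fenn–Wendle–Selby–Quorn: 1.7+1.4+6.7 = 9.8
Cheapest is Fenn–Wendle–Quorn at 5.6 min.
So from Fenn the first move is to Wendle.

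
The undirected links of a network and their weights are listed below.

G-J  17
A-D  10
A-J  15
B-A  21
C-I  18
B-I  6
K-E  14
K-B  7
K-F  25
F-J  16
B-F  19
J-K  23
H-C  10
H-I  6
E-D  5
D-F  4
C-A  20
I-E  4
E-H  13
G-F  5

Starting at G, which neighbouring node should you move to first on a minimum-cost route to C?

Candidate routes:
G → F → D → E → H → C: 5+4+5+13+10 = 37
G → F → D → E → I → H → C: 5+4+5+4+6+10 = 34
G → F → D → A → C: 5+4+10+20 = 39
G → F → D → E → I → C: 5+4+5+4+18 = 36
The minimum is 34 via G → F → D → E → I → H → C.
So from G the first move is to F.

F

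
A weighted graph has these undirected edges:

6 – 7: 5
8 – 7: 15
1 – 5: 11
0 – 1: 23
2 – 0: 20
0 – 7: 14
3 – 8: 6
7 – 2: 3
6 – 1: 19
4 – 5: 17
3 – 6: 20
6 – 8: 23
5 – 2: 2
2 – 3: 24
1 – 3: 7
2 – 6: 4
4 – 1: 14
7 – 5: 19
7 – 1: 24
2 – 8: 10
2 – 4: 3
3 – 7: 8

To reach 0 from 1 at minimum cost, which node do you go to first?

0

Candidate routes:
1 → 3 → 7 → 0: 7+8+14 = 29
1 → 0: 23 = 23
The minimum is 23 via 1 → 0.
So from 1 the first move is to 0.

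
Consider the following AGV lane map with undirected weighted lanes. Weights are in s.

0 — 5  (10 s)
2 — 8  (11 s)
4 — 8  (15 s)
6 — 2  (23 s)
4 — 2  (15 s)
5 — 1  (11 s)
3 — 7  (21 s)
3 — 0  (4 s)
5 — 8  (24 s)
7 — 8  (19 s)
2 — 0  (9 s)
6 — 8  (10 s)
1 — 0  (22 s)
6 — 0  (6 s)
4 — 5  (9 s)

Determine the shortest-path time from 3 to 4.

23 s

Compare a few routes:
3 - 0 - 5 - 4: 4+10+9 = 23
3 - 0 - 2 - 4: 4+9+15 = 28
3 - 0 - 6 - 8 - 4: 4+6+10+15 = 35
The minimum is 23 s via 3 - 0 - 5 - 4.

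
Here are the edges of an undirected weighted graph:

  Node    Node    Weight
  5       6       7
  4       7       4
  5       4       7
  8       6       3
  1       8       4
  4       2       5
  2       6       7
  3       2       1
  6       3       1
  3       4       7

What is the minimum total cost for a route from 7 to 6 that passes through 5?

18

Shortest 7→5: 7–4–5 = 11
Shortest 5→6: 5–6 = 7
Total via 5: 11 + 7 = 18.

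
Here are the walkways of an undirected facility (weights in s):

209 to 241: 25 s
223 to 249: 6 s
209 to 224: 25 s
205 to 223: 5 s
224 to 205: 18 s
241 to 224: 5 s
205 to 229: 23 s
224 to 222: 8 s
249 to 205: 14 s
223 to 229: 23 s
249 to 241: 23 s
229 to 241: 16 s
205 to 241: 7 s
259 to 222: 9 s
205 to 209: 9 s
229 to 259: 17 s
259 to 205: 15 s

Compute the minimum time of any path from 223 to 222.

25 s

Enumerating some paths:
223 - 249 - 205 - 241 - 224 - 222: 6+14+7+5+8 = 40
223 - 205 - 241 - 224 - 222: 5+7+5+8 = 25
223 - 205 - 224 - 222: 5+18+8 = 31
223 - 205 - 259 - 222: 5+15+9 = 29
Cheapest is 223 - 205 - 241 - 224 - 222 at 25 s.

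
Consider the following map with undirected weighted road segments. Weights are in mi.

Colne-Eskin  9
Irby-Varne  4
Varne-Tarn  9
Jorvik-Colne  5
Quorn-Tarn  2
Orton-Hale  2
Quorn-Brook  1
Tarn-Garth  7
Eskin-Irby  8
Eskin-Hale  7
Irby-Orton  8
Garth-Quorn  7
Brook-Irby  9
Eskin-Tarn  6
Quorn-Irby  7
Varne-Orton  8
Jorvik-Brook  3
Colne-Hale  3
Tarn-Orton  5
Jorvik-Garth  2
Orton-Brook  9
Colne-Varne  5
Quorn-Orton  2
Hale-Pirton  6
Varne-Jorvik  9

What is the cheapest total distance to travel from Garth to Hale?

Shortest distances from Garth:
Garth: 0
Jorvik: 2  (via Garth)
Brook: 5  (via Jorvik)
Quorn: 6  (via Brook)
Colne: 7  (via Jorvik)
Tarn: 7  (via Garth)
Orton: 8  (via Quorn)
Hale: 10  (via Colne)
Shortest route: Garth → Jorvik → Colne → Hale = 10 mi.

10 mi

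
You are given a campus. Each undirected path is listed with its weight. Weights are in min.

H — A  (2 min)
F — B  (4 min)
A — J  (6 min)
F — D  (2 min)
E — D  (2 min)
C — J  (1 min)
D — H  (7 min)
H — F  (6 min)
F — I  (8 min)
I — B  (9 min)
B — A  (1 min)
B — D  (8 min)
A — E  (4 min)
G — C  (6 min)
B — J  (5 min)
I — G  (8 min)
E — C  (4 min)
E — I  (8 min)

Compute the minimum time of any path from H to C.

Enumerating some paths:
H - A - J - C: 2+6+1 = 9
H - A - E - C: 2+4+4 = 10
H - D - E - C: 7+2+4 = 13
Cheapest is H - A - J - C at 9 min.

9 min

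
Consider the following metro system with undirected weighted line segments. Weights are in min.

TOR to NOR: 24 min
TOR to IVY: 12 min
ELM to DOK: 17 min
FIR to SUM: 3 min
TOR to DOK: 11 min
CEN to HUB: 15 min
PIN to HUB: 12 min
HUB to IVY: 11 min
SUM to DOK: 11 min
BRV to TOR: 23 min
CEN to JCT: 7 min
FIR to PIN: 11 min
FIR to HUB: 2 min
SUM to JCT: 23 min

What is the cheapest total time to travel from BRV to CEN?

61 min

Running Dijkstra from BRV:
BRV: 0
TOR: 23  (via BRV)
DOK: 34  (via TOR)
IVY: 35  (via TOR)
SUM: 45  (via DOK)
HUB: 46  (via IVY)
NOR: 47  (via TOR)
FIR: 48  (via SUM)
ELM: 51  (via DOK)
PIN: 58  (via HUB)
CEN: 61  (via HUB)
Shortest route: BRV–TOR–IVY–HUB–CEN = 61 min.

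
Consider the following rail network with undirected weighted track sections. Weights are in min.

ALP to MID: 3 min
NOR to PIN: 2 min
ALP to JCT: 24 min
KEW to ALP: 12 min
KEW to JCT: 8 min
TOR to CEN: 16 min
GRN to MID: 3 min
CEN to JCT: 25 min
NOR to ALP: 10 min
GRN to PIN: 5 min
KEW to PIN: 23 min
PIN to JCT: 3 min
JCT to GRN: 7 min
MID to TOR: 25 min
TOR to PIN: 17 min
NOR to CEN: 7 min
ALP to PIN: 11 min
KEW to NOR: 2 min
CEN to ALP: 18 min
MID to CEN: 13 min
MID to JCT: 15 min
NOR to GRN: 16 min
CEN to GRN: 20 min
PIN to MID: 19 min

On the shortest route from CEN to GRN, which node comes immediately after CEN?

Enumerating some paths:
CEN → GRN: 20 = 20
CEN → NOR → PIN → JCT → GRN: 7+2+3+7 = 19
CEN → MID → GRN: 13+3 = 16
CEN → NOR → PIN → GRN: 7+2+5 = 14
The minimum is 14 min via CEN → NOR → PIN → GRN.
So from CEN the first move is to NOR.

NOR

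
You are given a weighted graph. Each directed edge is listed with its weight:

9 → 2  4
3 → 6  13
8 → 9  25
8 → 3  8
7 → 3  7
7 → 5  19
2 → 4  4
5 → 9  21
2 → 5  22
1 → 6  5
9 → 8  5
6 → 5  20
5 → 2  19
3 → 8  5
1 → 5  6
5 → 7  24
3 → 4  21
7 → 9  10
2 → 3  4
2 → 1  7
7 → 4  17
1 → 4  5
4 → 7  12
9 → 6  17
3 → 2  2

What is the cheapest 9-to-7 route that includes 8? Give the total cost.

31

Best 9 to 8: 9–8 costing 5
Best 8 to 7: 8–3–2–4–7 costing 26
Total via 8: 5 + 26 = 31.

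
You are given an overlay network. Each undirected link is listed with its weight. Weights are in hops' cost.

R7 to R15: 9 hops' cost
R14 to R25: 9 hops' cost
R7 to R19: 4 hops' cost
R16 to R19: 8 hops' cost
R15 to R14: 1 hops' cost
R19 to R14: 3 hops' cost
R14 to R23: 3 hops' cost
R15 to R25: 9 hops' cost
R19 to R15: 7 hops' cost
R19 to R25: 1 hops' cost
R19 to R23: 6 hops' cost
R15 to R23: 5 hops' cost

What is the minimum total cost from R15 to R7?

Settle nodes by increasing distance from R15:
R15: 0
R14: 1  (via R15)
R19: 4  (via R14)
R23: 4  (via R14)
R25: 5  (via R19)
R7: 8  (via R19)
Shortest route: R15 → R14 → R19 → R7 = 8 hops' cost.

8 hops' cost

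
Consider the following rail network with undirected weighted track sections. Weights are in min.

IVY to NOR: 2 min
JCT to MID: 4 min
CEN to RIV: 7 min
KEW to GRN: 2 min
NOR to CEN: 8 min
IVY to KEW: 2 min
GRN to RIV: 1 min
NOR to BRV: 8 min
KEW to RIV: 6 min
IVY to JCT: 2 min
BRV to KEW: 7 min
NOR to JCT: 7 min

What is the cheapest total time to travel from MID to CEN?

Enumerating some paths:
MID - JCT - IVY - NOR - CEN: 4+2+2+8 = 16
MID - JCT - IVY - KEW - RIV - CEN: 4+2+2+6+7 = 21
MID - JCT - IVY - KEW - GRN - RIV - CEN: 4+2+2+2+1+7 = 18
MID - JCT - NOR - CEN: 4+7+8 = 19
Cheapest is MID - JCT - IVY - NOR - CEN at 16 min.

16 min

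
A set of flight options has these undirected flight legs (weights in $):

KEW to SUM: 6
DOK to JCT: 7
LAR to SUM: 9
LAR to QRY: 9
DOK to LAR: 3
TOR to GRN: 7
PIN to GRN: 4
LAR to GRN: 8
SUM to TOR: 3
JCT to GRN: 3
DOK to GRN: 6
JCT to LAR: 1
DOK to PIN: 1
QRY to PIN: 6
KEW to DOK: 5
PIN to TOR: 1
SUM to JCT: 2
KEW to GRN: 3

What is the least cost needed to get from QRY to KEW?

$12

Running Dijkstra from QRY:
QRY: 0
PIN: 6  (via QRY)
DOK: 7  (via PIN)
TOR: 7  (via PIN)
LAR: 9  (via QRY)
GRN: 10  (via PIN)
SUM: 10  (via TOR)
JCT: 10  (via LAR)
KEW: 12  (via DOK)
Shortest route: QRY → PIN → DOK → KEW = $12.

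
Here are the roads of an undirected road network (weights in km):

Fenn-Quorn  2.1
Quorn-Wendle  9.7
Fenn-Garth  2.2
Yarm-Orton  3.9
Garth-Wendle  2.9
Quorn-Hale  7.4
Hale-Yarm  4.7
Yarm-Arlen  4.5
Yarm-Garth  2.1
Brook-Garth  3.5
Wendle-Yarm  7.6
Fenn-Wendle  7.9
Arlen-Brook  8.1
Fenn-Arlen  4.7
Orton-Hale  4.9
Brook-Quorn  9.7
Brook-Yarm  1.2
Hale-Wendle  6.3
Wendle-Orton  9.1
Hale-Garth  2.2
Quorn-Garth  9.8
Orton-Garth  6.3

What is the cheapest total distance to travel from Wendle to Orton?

Settle nodes by increasing distance from Wendle:
Wendle: 0
Garth: 2.9  (via Wendle)
Yarm: 5  (via Garth)
Fenn: 5.1  (via Garth)
Hale: 5.1  (via Garth)
Brook: 6.2  (via Yarm)
Quorn: 7.2  (via Fenn)
Orton: 8.9  (via Yarm)
Shortest route: Wendle → Garth → Yarm → Orton = 8.9 km.

8.9 km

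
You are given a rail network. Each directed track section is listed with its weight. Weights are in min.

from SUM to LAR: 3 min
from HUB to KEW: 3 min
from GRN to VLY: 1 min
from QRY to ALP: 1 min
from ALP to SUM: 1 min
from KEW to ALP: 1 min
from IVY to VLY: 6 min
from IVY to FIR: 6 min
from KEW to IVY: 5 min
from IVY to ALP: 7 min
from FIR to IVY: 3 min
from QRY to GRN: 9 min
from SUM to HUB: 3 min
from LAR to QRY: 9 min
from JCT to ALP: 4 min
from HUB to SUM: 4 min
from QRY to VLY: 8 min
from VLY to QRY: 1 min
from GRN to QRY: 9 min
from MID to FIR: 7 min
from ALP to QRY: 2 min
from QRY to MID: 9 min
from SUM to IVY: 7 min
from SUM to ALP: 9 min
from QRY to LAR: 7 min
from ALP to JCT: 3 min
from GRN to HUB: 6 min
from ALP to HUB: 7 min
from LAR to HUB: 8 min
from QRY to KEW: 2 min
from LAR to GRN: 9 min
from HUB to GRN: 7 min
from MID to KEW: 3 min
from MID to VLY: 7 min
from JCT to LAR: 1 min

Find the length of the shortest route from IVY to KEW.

9 min

Running Dijkstra from IVY:
IVY: 0
FIR: 6  (via IVY)
VLY: 6  (via IVY)
QRY: 7  (via VLY)
ALP: 7  (via IVY)
SUM: 8  (via ALP)
KEW: 9  (via QRY)
Shortest route: IVY–VLY–QRY–KEW = 9 min.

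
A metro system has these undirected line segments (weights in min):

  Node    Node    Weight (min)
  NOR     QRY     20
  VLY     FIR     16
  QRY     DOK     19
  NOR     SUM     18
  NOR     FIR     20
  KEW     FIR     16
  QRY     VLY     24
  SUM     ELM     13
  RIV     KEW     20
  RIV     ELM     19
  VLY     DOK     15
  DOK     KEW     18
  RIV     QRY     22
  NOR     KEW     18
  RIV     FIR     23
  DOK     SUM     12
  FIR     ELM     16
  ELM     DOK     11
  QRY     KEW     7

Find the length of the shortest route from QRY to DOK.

Shortest distances from QRY:
QRY: 0
KEW: 7  (via QRY)
DOK: 19  (via QRY)
Shortest route: QRY → DOK = 19 min.

19 min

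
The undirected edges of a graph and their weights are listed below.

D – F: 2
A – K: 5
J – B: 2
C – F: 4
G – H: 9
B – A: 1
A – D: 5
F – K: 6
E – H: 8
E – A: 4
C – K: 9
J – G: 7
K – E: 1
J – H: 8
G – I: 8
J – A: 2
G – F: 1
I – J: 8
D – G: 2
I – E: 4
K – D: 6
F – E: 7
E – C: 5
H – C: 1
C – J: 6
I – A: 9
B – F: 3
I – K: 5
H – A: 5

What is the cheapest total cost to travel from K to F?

Enumerating some paths:
K–F: 6 = 6
K–D–F: 6+2 = 8
Cheapest is K–F at 6.

6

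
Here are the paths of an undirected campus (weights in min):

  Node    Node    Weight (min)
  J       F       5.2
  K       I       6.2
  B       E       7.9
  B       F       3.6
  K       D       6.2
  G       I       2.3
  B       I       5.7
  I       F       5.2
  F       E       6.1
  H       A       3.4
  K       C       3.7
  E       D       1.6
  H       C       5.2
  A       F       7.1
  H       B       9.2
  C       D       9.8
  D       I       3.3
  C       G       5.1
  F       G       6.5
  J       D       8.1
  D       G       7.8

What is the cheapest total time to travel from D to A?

14.8 min

Enumerating some paths:
D → E → F → A: 1.6+6.1+7.1 = 14.8
D → C → H → A: 9.8+5.2+3.4 = 18.4
D → I → F → A: 3.3+5.2+7.1 = 15.6
Cheapest is D → E → F → A at 14.8 min.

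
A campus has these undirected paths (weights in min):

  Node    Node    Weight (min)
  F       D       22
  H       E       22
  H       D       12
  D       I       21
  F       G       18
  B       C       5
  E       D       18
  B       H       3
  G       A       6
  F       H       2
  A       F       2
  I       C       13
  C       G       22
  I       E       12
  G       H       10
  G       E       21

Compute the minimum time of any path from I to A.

25 min

Compare a few routes:
I–C–B–H–G–A: 13+5+3+10+6 = 37
I–C–B–H–F–A: 13+5+3+2+2 = 25
I–E–H–F–A: 12+22+2+2 = 38
I–D–H–F–A: 21+12+2+2 = 37
Cheapest is I–C–B–H–F–A at 25 min.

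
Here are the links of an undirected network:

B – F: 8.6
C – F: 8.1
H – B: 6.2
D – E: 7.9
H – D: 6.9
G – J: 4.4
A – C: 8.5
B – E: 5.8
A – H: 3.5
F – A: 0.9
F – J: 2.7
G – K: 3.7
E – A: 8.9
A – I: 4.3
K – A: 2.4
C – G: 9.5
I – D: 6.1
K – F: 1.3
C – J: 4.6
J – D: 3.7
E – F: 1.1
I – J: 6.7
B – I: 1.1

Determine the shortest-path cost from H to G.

9.4

Compare a few routes:
H → A → F → K → G: 3.5+0.9+1.3+3.7 = 9.4
H → A → F → J → G: 3.5+0.9+2.7+4.4 = 11.5
H → A → K → F → J → G: 3.5+2.4+1.3+2.7+4.4 = 14.3
H → A → K → G: 3.5+2.4+3.7 = 9.6
Cheapest is H → A → F → K → G at 9.4.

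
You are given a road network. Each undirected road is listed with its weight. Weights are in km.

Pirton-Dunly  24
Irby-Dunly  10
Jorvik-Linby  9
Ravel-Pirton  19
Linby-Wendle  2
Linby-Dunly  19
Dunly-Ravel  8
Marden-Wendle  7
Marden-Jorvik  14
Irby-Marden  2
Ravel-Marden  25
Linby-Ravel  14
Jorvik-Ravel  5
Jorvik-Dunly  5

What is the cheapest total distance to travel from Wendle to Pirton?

35 km

Settle nodes by increasing distance from Wendle:
Wendle: 0
Linby: 2  (via Wendle)
Marden: 7  (via Wendle)
Irby: 9  (via Marden)
Jorvik: 11  (via Linby)
Dunly: 16  (via Jorvik)
Ravel: 16  (via Linby)
Pirton: 35  (via Ravel)
Shortest route: Wendle–Linby–Ravel–Pirton = 35 km.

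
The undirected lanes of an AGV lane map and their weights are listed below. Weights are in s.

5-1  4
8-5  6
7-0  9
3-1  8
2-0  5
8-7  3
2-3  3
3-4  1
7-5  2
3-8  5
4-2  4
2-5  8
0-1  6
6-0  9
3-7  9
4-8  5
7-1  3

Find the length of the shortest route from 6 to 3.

Compare a few routes:
6 - 0 - 1 - 7 - 8 - 3: 9+6+3+3+5 = 26
6 - 0 - 2 - 4 - 3: 9+5+4+1 = 19
6 - 0 - 1 - 3: 9+6+8 = 23
6 - 0 - 2 - 3: 9+5+3 = 17
Cheapest is 6 - 0 - 2 - 3 at 17 s.

17 s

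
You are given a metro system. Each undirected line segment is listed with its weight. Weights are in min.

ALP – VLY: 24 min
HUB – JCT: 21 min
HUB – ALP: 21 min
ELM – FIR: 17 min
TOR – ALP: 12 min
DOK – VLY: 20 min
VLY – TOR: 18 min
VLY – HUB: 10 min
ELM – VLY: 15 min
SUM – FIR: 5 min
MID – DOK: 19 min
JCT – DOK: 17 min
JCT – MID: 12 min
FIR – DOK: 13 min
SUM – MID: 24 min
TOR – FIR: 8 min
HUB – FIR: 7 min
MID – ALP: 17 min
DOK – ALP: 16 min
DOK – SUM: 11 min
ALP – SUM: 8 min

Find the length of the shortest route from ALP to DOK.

Settle nodes by increasing distance from ALP:
ALP: 0
SUM: 8  (via ALP)
TOR: 12  (via ALP)
FIR: 13  (via SUM)
DOK: 16  (via ALP)
Shortest route: ALP → DOK = 16 min.

16 min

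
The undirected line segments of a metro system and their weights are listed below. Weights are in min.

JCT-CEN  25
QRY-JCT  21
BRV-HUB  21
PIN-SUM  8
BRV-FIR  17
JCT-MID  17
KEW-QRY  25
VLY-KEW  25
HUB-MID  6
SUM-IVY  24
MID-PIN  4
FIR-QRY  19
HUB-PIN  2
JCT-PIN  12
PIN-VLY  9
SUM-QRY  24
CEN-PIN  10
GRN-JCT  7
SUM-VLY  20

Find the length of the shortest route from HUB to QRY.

Settle nodes by increasing distance from HUB:
HUB: 0
PIN: 2  (via HUB)
MID: 6  (via HUB)
SUM: 10  (via PIN)
VLY: 11  (via PIN)
CEN: 12  (via PIN)
JCT: 14  (via PIN)
BRV: 21  (via HUB)
GRN: 21  (via JCT)
IVY: 34  (via SUM)
QRY: 34  (via SUM)
Shortest route: HUB → PIN → SUM → QRY = 34 min.

34 min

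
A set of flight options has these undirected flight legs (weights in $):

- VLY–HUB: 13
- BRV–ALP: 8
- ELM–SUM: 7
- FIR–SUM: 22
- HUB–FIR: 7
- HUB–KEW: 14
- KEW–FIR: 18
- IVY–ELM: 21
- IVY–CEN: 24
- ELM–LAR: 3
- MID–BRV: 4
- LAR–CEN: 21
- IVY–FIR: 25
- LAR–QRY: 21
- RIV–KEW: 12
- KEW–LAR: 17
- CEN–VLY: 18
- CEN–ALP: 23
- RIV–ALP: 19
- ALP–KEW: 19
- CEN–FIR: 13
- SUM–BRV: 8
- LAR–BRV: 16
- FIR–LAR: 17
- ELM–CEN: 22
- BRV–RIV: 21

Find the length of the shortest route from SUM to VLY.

$42

Compare a few routes:
SUM - FIR - HUB - VLY: 22+7+13 = 42
SUM - ELM - CEN - VLY: 7+22+18 = 47
SUM - ELM - LAR - FIR - HUB - VLY: 7+3+17+7+13 = 47
SUM - ELM - LAR - CEN - VLY: 7+3+21+18 = 49
Cheapest is SUM - FIR - HUB - VLY at $42.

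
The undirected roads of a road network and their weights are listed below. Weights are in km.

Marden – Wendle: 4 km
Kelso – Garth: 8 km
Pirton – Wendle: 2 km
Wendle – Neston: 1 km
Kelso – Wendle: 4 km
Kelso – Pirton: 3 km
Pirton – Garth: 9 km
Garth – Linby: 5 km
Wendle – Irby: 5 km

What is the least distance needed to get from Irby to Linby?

21 km

Compare a few routes:
Irby → Wendle → Pirton → Garth → Linby: 5+2+9+5 = 21
Irby → Wendle → Pirton → Kelso → Garth → Linby: 5+2+3+8+5 = 23
Irby → Wendle → Kelso → Garth → Linby: 5+4+8+5 = 22
The minimum is 21 km via Irby → Wendle → Pirton → Garth → Linby.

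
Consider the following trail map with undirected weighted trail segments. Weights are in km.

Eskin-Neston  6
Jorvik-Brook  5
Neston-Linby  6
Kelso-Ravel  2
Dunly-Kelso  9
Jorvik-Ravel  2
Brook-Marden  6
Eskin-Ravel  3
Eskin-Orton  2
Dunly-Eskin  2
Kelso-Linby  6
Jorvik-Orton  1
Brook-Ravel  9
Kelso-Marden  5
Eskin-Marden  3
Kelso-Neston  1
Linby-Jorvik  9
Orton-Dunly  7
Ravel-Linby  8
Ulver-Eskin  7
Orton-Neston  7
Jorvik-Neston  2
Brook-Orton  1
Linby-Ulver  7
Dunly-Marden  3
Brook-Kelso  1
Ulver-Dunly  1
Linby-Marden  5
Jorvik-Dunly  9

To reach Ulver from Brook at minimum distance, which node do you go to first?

Compare a few routes:
Brook → Orton → Eskin → Dunly → Ulver: 1+2+2+1 = 6
Brook → Orton → Dunly → Ulver: 1+7+1 = 9
Brook → Kelso → Ravel → Eskin → Dunly → Ulver: 1+2+3+2+1 = 9
Cheapest is Brook → Orton → Eskin → Dunly → Ulver at 6 km.
So from Brook the first move is to Orton.

Orton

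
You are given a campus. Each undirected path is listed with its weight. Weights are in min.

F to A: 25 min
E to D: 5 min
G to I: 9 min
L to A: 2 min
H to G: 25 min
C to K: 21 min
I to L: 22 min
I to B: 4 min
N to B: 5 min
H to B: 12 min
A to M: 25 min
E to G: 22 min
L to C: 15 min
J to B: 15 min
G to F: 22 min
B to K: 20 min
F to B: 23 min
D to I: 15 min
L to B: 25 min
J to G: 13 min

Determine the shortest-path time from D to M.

Shortest distances from D:
D: 0
E: 5  (via D)
I: 15  (via D)
B: 19  (via I)
G: 24  (via I)
N: 24  (via B)
H: 31  (via B)
J: 34  (via B)
L: 37  (via I)
A: 39  (via L)
K: 39  (via B)
F: 42  (via B)
C: 52  (via L)
M: 64  (via A)
Shortest route: D–I–L–A–M = 64 min.

64 min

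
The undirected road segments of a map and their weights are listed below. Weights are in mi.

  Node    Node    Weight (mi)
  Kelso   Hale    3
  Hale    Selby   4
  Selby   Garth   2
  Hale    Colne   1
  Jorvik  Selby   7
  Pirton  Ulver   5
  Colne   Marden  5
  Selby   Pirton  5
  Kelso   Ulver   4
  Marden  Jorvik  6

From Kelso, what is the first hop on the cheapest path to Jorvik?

Candidate routes:
Kelso - Hale - Selby - Jorvik: 3+4+7 = 14
Kelso - Hale - Colne - Marden - Jorvik: 3+1+5+6 = 15
Cheapest is Kelso - Hale - Selby - Jorvik at 14 mi.
So from Kelso the first move is to Hale.

Hale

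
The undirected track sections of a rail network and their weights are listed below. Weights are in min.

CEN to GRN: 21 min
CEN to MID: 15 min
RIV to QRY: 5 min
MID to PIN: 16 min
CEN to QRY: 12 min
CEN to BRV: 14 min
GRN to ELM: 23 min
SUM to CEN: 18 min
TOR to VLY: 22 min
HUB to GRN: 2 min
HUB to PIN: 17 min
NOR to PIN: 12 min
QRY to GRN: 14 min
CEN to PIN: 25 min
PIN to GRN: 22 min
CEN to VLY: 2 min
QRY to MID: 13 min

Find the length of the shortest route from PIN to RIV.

Enumerating some paths:
PIN → MID → QRY → RIV: 16+13+5 = 34
PIN → GRN → QRY → RIV: 22+14+5 = 41
PIN → HUB → GRN → QRY → RIV: 17+2+14+5 = 38
The minimum is 34 min via PIN → MID → QRY → RIV.

34 min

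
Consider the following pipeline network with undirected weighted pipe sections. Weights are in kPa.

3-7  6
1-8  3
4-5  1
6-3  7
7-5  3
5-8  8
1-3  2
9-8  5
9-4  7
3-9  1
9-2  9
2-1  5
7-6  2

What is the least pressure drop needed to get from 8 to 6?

Running Dijkstra from 8:
8: 0
1: 3  (via 8)
3: 5  (via 1)
9: 5  (via 8)
2: 8  (via 1)
5: 8  (via 8)
4: 9  (via 5)
7: 11  (via 3)
6: 12  (via 3)
Shortest route: 8–1–3–6 = 12 kPa.

12 kPa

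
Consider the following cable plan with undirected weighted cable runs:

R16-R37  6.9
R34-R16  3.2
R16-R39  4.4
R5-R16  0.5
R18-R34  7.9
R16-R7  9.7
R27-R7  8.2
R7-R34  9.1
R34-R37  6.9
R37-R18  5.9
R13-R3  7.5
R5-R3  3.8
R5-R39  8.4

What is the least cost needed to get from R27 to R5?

Settle nodes by increasing distance from R27:
R27: 0
R7: 8.2  (via R27)
R34: 17.3  (via R7)
R16: 17.9  (via R7)
R5: 18.4  (via R16)
Shortest route: R27 → R7 → R16 → R5 = 18.4.

18.4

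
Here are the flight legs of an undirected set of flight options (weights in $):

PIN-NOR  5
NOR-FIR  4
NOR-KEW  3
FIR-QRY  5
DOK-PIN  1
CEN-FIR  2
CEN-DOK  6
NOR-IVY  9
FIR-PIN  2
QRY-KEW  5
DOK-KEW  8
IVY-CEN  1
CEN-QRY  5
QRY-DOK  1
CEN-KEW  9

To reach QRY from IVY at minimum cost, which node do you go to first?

CEN

Compare a few routes:
IVY - CEN - QRY: 1+5 = 6
IVY - CEN - FIR - PIN - DOK - QRY: 1+2+2+1+1 = 7
The minimum is $6 via IVY - CEN - QRY.
So from IVY the first move is to CEN.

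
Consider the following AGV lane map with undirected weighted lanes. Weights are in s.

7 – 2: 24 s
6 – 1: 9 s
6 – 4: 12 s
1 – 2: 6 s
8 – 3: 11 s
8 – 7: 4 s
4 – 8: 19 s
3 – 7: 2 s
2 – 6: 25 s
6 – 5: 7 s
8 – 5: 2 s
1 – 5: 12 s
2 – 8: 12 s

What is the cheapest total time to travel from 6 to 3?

15 s

Compare a few routes:
6–5–8–3: 7+2+11 = 20
6–1–5–8–7–3: 9+12+2+4+2 = 29
6–5–8–7–3: 7+2+4+2 = 15
The minimum is 15 s via 6–5–8–7–3.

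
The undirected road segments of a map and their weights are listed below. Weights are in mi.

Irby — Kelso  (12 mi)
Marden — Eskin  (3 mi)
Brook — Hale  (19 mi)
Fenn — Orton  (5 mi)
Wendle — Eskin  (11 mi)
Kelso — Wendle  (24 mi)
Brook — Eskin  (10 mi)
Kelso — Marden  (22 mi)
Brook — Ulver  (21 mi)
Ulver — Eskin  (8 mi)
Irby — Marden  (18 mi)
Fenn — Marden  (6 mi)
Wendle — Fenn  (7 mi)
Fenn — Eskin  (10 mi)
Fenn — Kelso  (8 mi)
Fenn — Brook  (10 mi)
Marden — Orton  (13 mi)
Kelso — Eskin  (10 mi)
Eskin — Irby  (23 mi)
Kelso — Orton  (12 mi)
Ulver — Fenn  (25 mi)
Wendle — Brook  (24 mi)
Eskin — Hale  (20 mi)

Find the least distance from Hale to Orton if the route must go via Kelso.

Shortest Hale→Kelso: Hale–Eskin–Kelso = 30
Best Kelso to Orton: Kelso–Orton costing 12
Total via Kelso: 30 + 12 = 42 mi.

42 mi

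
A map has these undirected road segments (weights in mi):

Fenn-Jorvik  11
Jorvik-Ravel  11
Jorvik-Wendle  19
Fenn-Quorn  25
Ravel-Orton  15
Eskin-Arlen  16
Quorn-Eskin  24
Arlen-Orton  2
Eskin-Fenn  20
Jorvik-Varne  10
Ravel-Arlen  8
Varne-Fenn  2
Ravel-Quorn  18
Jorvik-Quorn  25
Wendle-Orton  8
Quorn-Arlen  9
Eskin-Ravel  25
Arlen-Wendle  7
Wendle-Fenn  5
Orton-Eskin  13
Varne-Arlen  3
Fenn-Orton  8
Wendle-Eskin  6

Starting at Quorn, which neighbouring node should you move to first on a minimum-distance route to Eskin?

Compare a few routes:
Quorn → Arlen → Orton → Eskin: 9+2+13 = 24
Quorn → Arlen → Wendle → Eskin: 9+7+6 = 22
Cheapest is Quorn → Arlen → Wendle → Eskin at 22 mi.
So from Quorn the first move is to Arlen.

Arlen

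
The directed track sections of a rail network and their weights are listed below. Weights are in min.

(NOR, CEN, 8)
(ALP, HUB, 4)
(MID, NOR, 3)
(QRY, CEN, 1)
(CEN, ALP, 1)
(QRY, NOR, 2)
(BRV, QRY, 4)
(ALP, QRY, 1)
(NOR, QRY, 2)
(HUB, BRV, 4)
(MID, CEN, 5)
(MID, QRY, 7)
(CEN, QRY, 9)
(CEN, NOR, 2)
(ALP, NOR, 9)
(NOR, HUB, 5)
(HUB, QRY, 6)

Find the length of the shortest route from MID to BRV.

Enumerating some paths:
MID - CEN - ALP - HUB - BRV: 5+1+4+4 = 14
MID - NOR - HUB - BRV: 3+5+4 = 12
MID - NOR - QRY - CEN - ALP - HUB - BRV: 3+2+1+1+4+4 = 15
The minimum is 12 min via MID - NOR - HUB - BRV.

12 min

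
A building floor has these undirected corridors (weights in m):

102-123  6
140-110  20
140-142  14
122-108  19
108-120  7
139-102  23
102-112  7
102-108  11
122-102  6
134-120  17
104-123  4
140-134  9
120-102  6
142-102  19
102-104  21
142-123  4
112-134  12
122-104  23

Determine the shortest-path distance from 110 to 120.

Compare a few routes:
110 → 140 → 142 → 123 → 102 → 120: 20+14+4+6+6 = 50
110 → 140 → 134 → 120: 20+9+17 = 46
The minimum is 46 m via 110 → 140 → 134 → 120.

46 m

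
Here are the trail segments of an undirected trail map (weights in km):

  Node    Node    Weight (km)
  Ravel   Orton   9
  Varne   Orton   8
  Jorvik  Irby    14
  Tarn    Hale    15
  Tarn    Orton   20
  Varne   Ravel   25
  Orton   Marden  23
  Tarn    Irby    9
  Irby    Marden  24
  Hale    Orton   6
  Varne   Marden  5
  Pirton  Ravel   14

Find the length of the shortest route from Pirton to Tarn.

Candidate routes:
Pirton–Ravel–Varne–Orton–Tarn: 14+25+8+20 = 67
Pirton–Ravel–Orton–Tarn: 14+9+20 = 43
Pirton–Ravel–Varne–Orton–Hale–Tarn: 14+25+8+6+15 = 68
Pirton–Ravel–Orton–Hale–Tarn: 14+9+6+15 = 44
Cheapest is Pirton–Ravel–Orton–Tarn at 43 km.

43 km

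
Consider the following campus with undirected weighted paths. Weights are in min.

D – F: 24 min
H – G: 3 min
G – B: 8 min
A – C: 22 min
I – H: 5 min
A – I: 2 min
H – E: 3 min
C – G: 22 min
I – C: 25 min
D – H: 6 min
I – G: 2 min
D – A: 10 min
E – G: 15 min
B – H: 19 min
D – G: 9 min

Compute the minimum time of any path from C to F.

Compare a few routes:
C–A–I–H–D–F: 22+2+5+6+24 = 59
C–A–D–F: 22+10+24 = 56
C–G–D–F: 22+9+24 = 55
C–A–I–G–H–D–F: 22+2+2+3+6+24 = 59
Cheapest is C–G–D–F at 55 min.

55 min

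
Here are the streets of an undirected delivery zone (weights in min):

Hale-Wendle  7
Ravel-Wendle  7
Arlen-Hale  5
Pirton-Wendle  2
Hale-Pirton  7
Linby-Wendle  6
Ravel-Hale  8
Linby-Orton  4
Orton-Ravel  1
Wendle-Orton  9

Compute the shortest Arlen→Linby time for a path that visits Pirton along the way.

20 min

Shortest Arlen→Pirton: Arlen → Hale → Pirton = 12
Shortest Pirton→Linby: Pirton → Wendle → Linby = 8
Total via Pirton: 12 + 8 = 20 min.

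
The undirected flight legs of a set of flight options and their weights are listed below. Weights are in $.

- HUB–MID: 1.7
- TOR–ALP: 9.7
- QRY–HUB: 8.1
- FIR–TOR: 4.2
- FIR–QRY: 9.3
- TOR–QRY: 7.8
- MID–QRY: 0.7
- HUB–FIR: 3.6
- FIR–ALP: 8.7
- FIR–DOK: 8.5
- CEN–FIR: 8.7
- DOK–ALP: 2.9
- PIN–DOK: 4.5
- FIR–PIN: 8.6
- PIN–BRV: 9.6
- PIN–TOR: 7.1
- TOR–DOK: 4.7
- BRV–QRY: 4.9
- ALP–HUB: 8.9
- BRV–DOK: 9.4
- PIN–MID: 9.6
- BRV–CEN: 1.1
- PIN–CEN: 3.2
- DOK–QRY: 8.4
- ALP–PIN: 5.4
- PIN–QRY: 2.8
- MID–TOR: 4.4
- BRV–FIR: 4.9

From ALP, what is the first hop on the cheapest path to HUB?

HUB

Enumerating some paths:
ALP - PIN - QRY - MID - HUB: 5.4+2.8+0.7+1.7 = 10.6
ALP - FIR - HUB: 8.7+3.6 = 12.3
ALP - HUB: 8.9 = 8.9
Cheapest is ALP - HUB at $8.9.
So from ALP the first move is to HUB.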